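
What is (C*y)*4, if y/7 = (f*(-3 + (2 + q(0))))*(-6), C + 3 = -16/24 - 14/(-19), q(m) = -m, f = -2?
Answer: 18704/19 ≈ 984.42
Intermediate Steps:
C = -167/57 (C = -3 + (-16/24 - 14/(-19)) = -3 + (-16*1/24 - 14*(-1/19)) = -3 + (-⅔ + 14/19) = -3 + 4/57 = -167/57 ≈ -2.9298)
y = -84 (y = 7*(-2*(-3 + (2 - 1*0))*(-6)) = 7*(-2*(-3 + (2 + 0))*(-6)) = 7*(-2*(-3 + 2)*(-6)) = 7*(-2*(-1)*(-6)) = 7*(2*(-6)) = 7*(-12) = -84)
(C*y)*4 = -167/57*(-84)*4 = (4676/19)*4 = 18704/19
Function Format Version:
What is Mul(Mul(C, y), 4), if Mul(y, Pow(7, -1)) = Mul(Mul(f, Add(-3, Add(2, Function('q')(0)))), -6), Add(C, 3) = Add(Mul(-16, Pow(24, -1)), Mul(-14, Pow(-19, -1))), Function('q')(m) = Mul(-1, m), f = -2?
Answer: Rational(18704, 19) ≈ 984.42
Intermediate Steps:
C = Rational(-167, 57) (C = Add(-3, Add(Mul(-16, Pow(24, -1)), Mul(-14, Pow(-19, -1)))) = Add(-3, Add(Mul(-16, Rational(1, 24)), Mul(-14, Rational(-1, 19)))) = Add(-3, Add(Rational(-2, 3), Rational(14, 19))) = Add(-3, Rational(4, 57)) = Rational(-167, 57) ≈ -2.9298)
y = -84 (y = Mul(7, Mul(Mul(-2, Add(-3, Add(2, Mul(-1, 0)))), -6)) = Mul(7, Mul(Mul(-2, Add(-3, Add(2, 0))), -6)) = Mul(7, Mul(Mul(-2, Add(-3, 2)), -6)) = Mul(7, Mul(Mul(-2, -1), -6)) = Mul(7, Mul(2, -6)) = Mul(7, -12) = -84)
Mul(Mul(C, y), 4) = Mul(Mul(Rational(-167, 57), -84), 4) = Mul(Rational(4676, 19), 4) = Rational(18704, 19)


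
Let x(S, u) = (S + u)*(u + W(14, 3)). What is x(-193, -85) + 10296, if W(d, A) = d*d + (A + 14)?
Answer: -25288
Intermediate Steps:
W(d, A) = 14 + A + d² (W(d, A) = d² + (14 + A) = 14 + A + d²)
x(S, u) = (213 + u)*(S + u) (x(S, u) = (S + u)*(u + (14 + 3 + 14²)) = (S + u)*(u + (14 + 3 + 196)) = (S + u)*(u + 213) = (S + u)*(213 + u) = (213 + u)*(S + u))
x(-193, -85) + 10296 = ((-85)² + 213*(-193) + 213*(-85) - 193*(-85)) + 10296 = (7225 - 41109 - 18105 + 16405) + 10296 = -35584 + 10296 = -25288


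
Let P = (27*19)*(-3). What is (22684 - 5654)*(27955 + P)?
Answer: 449864480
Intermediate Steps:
P = -1539 (P = 513*(-3) = -1539)
(22684 - 5654)*(27955 + P) = (22684 - 5654)*(27955 - 1539) = 17030*26416 = 449864480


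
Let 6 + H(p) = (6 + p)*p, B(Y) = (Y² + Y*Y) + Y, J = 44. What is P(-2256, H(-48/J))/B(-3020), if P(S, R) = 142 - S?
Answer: 109/828990 ≈ 0.00013149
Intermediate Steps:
B(Y) = Y + 2*Y² (B(Y) = (Y² + Y²) + Y = 2*Y² + Y = Y + 2*Y²)
H(p) = -6 + p*(6 + p) (H(p) = -6 + (6 + p)*p = -6 + p*(6 + p))
P(-2256, H(-48/J))/B(-3020) = (142 - 1*(-2256))/((-3020*(1 + 2*(-3020)))) = (142 + 2256)/((-3020*(1 - 6040))) = 2398/((-3020*(-6039))) = 2398/18237780 = 2398*(1/18237780) = 109/828990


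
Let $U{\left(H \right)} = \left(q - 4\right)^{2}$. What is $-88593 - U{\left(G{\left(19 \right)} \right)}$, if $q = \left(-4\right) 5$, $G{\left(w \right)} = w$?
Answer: $-89169$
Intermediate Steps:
$q = -20$
$U{\left(H \right)} = 576$ ($U{\left(H \right)} = \left(-20 - 4\right)^{2} = \left(-24\right)^{2} = 576$)
$-88593 - U{\left(G{\left(19 \right)} \right)} = -88593 - 576 = -89169$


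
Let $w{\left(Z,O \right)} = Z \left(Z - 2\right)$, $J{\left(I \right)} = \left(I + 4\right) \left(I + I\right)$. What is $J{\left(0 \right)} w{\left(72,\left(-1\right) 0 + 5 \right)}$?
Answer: $0$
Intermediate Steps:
$J{\left(I \right)} = 2 I \left(4 + I\right)$ ($J{\left(I \right)} = \left(4 + I\right) 2 I = 2 I \left(4 + I\right)$)
$w{\left(Z,O \right)} = Z \left(-2 + Z\right)$
$J{\left(0 \right)} w{\left(72,\left(-1\right) 0 + 5 \right)} = 2 \cdot 0 \left(4 + 0\right) 72 \left(-2 + 72\right) = 2 \cdot 0 \cdot 4 \cdot 72 \cdot 70 = 0 \cdot 5040 = 0$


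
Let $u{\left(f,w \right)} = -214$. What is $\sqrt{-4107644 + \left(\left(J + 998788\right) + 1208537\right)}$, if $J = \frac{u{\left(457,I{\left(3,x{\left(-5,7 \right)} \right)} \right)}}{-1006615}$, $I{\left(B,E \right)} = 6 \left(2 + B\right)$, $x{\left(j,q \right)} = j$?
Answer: $\frac{i \sqrt{1925543374740958165}}{1006615} \approx 1378.5 i$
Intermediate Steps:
$I{\left(B,E \right)} = 12 + 6 B$
$J = \frac{214}{1006615}$ ($J = - \frac{214}{-1006615} = \left(-214\right) \left(- \frac{1}{1006615}\right) = \frac{214}{1006615} \approx 0.00021259$)
$\sqrt{-4107644 + \left(\left(J + 998788\right) + 1208537\right)} = \sqrt{-4107644 + \left(\left(\frac{214}{1006615} + 998788\right) + 1208537\right)} = \sqrt{-4107644 + \left(\frac{1005394982834}{1006615} + 1208537\right)} = \sqrt{-4107644 + \frac{2221926455089}{1006615}} = \sqrt{- \frac{1912889609971}{1006615}} = \frac{i \sqrt{1925543374740958165}}{1006615}$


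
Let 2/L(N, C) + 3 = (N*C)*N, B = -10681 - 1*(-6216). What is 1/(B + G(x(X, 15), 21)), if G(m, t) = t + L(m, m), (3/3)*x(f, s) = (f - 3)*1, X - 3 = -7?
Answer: -173/768813 ≈ -0.00022502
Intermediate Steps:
X = -4 (X = 3 - 7 = -4)
x(f, s) = -3 + f (x(f, s) = (f - 3)*1 = (-3 + f)*1 = -3 + f)
B = -4465 (B = -10681 + 6216 = -4465)
L(N, C) = 2/(-3 + C*N²) (L(N, C) = 2/(-3 + (N*C)*N) = 2/(-3 + (C*N)*N) = 2/(-3 + C*N²))
G(m, t) = t + 2/(-3 + m³) (G(m, t) = t + 2/(-3 + m*m²) = t + 2/(-3 + m³))
1/(B + G(x(X, 15), 21)) = 1/(-4465 + (2 + 21*(-3 + (-3 - 4)³))/(-3 + (-3 - 4)³)) = 1/(-4465 + (2 + 21*(-3 + (-7)³))/(-3 + (-7)³)) = 1/(-4465 + (2 + 21*(-3 - 343))/(-3 - 343)) = 1/(-4465 + (2 + 21*(-346))/(-346)) = 1/(-4465 - (2 - 7266)/346) = 1/(-4465 - 1/346*(-7264)) = 1/(-4465 + 3632/173) = 1/(-768813/173) = -173/768813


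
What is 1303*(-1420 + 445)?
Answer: -1270425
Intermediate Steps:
1303*(-1420 + 445) = 1303*(-975) = -1270425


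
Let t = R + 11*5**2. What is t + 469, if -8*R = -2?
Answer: 2977/4 ≈ 744.25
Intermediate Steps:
R = 1/4 (R = -1/8*(-2) = 1/4 ≈ 0.25000)
t = 1101/4 (t = 1/4 + 11*5**2 = 1/4 + 11*25 = 1/4 + 275 = 1101/4 ≈ 275.25)
t + 469 = 1101/4 + 469 = 2977/4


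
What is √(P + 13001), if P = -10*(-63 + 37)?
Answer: √13261 ≈ 115.16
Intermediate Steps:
P = 260 (P = -10*(-26) = 260)
√(P + 13001) = √(260 + 13001) = √13261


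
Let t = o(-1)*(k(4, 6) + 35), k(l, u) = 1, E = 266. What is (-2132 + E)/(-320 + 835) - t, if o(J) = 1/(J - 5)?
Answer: 1224/515 ≈ 2.3767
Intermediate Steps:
o(J) = 1/(-5 + J)
t = -6 (t = (1 + 35)/(-5 - 1) = 36/(-6) = -1/6*36 = -6)
(-2132 + E)/(-320 + 835) - t = (-2132 + 266)/(-320 + 835) - 1*(-6) = -1866/515 + 6 = 1224/515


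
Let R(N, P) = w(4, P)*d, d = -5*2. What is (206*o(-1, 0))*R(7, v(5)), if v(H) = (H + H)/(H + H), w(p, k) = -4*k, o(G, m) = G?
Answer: -8240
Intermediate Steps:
d = -10
v(H) = 1 (v(H) = (2*H)/((2*H)) = (2*H)*(1/(2*H)) = 1)
R(N, P) = 40*P (R(N, P) = -4*P*(-10) = 40*P)
(206*o(-1, 0))*R(7, v(5)) = (206*(-1))*(40*1) = -206*40 = -8240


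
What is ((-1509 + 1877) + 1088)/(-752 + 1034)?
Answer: 728/141 ≈ 5.1631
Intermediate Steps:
((-1509 + 1877) + 1088)/(-752 + 1034) = (368 + 1088)/282 = 1456*(1/282) = 728/141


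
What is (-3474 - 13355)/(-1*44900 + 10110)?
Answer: 16829/34790 ≈ 0.48373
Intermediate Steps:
(-3474 - 13355)/(-1*44900 + 10110) = -16829/(-44900 + 10110) = -16829/(-34790) = -16829*(-1/34790) = 16829/34790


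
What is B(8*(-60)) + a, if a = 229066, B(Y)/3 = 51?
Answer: 229219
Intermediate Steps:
B(Y) = 153 (B(Y) = 3*51 = 153)
B(8*(-60)) + a = 153 + 229066 = 229219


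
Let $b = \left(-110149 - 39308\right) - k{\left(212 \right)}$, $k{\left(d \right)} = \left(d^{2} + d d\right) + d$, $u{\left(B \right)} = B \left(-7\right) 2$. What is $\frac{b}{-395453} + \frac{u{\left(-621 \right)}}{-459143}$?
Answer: $\frac{106552851269}{181569476779} \approx 0.58684$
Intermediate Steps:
$u{\left(B \right)} = - 14 B$ ($u{\left(B \right)} = - 7 B 2 = - 14 B$)
$k{\left(d \right)} = d + 2 d^{2}$ ($k{\left(d \right)} = \left(d^{2} + d^{2}\right) + d = 2 d^{2} + d = d + 2 d^{2}$)
$b = -239557$ ($b = \left(-110149 - 39308\right) - 212 \left(1 + 2 \cdot 212\right) = \left(-110149 - 39308\right) - 212 \left(1 + 424\right) = -149457 - 212 \cdot 425 = -149457 - 90100 = -239557$)
$\frac{b}{-395453} + \frac{u{\left(-621 \right)}}{-459143} = - \frac{239557}{-395453} + \frac{\left(-14\right) \left(-621\right)}{-459143} = \left(-239557\right) \left(- \frac{1}{395453}\right) + 8694 \left(- \frac{1}{459143}\right) = \frac{239557}{395453} - \frac{8694}{459143} = \frac{106552851269}{181569476779}$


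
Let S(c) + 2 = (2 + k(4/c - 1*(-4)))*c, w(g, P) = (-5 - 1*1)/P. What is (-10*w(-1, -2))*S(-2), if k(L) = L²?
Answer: 420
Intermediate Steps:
w(g, P) = -6/P (w(g, P) = (-5 - 1)/P = -6/P)
S(c) = -2 + c*(2 + (4 + 4/c)²) (S(c) = -2 + (2 + (4/c - 1*(-4))²)*c = -2 + (2 + (4/c + 4)²)*c = -2 + (2 + (4 + 4/c)²)*c = -2 + c*(2 + (4 + 4/c)²))
(-10*w(-1, -2))*S(-2) = (-(-60)/(-2))*(30 + 16/(-2) + 18*(-2)) = (-(-60)*(-1)/2)*(30 + 16*(-½) - 36) = (-10*3)*(30 - 8 - 36) = -30*(-14) = 420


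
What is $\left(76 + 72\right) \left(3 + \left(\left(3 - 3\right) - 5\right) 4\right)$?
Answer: $-2516$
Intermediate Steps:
$\left(76 + 72\right) \left(3 + \left(\left(3 - 3\right) - 5\right) 4\right) = 148 \left(3 + \left(0 - 5\right) 4\right) = 148 \left(3 - 20\right) = 148 \left(-17\right) = -2516$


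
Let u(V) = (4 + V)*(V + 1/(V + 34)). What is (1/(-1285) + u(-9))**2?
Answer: 3313959489/1651225 ≈ 2007.0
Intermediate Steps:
u(V) = (4 + V)*(V + 1/(34 + V))
(1/(-1285) + u(-9))**2 = (1/(-1285) + (4 + (-9)**3 + 38*(-9)**2 + 137*(-9))/(34 - 9))**2 = (-1/1285 + (4 - 729 + 38*81 - 1233)/25)**2 = (-1/1285 + (4 - 729 + 3078 - 1233)/25)**2 = (-1/1285 + (1/25)*1120)**2 = (-1/1285 + 224/5)**2 = (57567/1285)**2 = 3313959489/1651225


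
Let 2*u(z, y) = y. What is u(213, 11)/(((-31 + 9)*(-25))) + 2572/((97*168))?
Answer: 34187/203700 ≈ 0.16783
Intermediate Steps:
u(z, y) = y/2
u(213, 11)/(((-31 + 9)*(-25))) + 2572/((97*168)) = ((½)*11)/(((-31 + 9)*(-25))) + 2572/((97*168)) = 11/(2*((-22*(-25)))) + 2572/16296 = (11/2)/550 + 2572*(1/16296) = (11/2)*(1/550) + 643/4074 = 1/100 + 643/4074 = 34187/203700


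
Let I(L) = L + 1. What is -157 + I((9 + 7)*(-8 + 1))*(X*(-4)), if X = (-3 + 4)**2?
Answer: 287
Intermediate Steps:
X = 1 (X = 1**2 = 1)
I(L) = 1 + L
-157 + I((9 + 7)*(-8 + 1))*(X*(-4)) = -157 + (1 + (9 + 7)*(-8 + 1))*(1*(-4)) = -157 + (1 + 16*(-7))*(-4) = -157 + (1 - 112)*(-4) = -157 - 111*(-4) = -157 + 444 = 287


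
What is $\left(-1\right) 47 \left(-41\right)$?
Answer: $1927$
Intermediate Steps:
$\left(-1\right) 47 \left(-41\right) = \left(-47\right) \left(-41\right) = 1927$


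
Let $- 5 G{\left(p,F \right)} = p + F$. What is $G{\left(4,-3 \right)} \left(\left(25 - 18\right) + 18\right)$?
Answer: $-5$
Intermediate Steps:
$G{\left(p,F \right)} = - \frac{F}{5} - \frac{p}{5}$ ($G{\left(p,F \right)} = - \frac{p + F}{5} = - \frac{F + p}{5} = - \frac{F}{5} - \frac{p}{5}$)
$G{\left(4,-3 \right)} \left(\left(25 - 18\right) + 18\right) = \left(\left(- \frac{1}{5}\right) \left(-3\right) - \frac{4}{5}\right) \left(\left(25 - 18\right) + 18\right) = \left(\frac{3}{5} - \frac{4}{5}\right) \left(\left(25 - 18\right) + 18\right) = - \frac{7 + 18}{5} = \left(- \frac{1}{5}\right) 25 = -5$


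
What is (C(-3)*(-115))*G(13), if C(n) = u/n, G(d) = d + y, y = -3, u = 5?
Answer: 5750/3 ≈ 1916.7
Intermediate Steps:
G(d) = -3 + d (G(d) = d - 3 = -3 + d)
C(n) = 5/n
(C(-3)*(-115))*G(13) = ((5/(-3))*(-115))*(-3 + 13) = ((5*(-⅓))*(-115))*10 = -5/3*(-115)*10 = (575/3)*10 = 5750/3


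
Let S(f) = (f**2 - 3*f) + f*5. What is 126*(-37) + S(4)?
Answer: -4638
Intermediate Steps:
S(f) = f**2 + 2*f (S(f) = (f**2 - 3*f) + 5*f = f**2 + 2*f)
126*(-37) + S(4) = 126*(-37) + 4*(2 + 4) = -4662 + 4*6 = -4662 + 24 = -4638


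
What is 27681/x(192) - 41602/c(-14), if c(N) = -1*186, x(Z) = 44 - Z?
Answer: 16265/444 ≈ 36.633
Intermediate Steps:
c(N) = -186
27681/x(192) - 41602/c(-14) = 27681/(44 - 1*192) - 41602/(-186) = 27681/(44 - 192) - 41602*(-1/186) = 27681/(-148) + 671/3 = 27681*(-1/148) + 671/3 = -27681/148 + 671/3 = 16265/444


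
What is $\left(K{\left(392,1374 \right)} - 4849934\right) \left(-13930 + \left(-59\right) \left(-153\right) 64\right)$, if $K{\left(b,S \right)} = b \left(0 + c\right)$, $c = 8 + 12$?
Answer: $-2729962913012$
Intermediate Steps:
$c = 20$
$K{\left(b,S \right)} = 20 b$ ($K{\left(b,S \right)} = b \left(0 + 20\right) = b 20 = 20 b$)
$\left(K{\left(392,1374 \right)} - 4849934\right) \left(-13930 + \left(-59\right) \left(-153\right) 64\right) = \left(20 \cdot 392 - 4849934\right) \left(-13930 + \left(-59\right) \left(-153\right) 64\right) = \left(7840 - 4849934\right) \left(-13930 + 9027 \cdot 64\right) = - 4842094 \left(-13930 + 577728\right) = \left(-4842094\right) 563798 = -2729962913012$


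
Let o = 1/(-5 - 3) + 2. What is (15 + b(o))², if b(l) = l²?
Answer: 1404225/4096 ≈ 342.83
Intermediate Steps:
o = 15/8 (o = 1/(-8) + 2 = -⅛ + 2 = 15/8 ≈ 1.8750)
(15 + b(o))² = (15 + (15/8)²)² = (15 + 225/64)² = (1185/64)² = 1404225/4096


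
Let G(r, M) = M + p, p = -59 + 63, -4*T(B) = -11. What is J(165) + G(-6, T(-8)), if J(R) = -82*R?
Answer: -54093/4 ≈ -13523.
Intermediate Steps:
T(B) = 11/4 (T(B) = -¼*(-11) = 11/4)
p = 4
G(r, M) = 4 + M (G(r, M) = M + 4 = 4 + M)
J(165) + G(-6, T(-8)) = -82*165 + (4 + 11/4) = -13530 + 27/4 = -54093/4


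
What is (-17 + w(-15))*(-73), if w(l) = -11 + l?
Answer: 3139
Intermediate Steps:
(-17 + w(-15))*(-73) = (-17 + (-11 - 15))*(-73) = (-17 - 26)*(-73) = -43*(-73) = 3139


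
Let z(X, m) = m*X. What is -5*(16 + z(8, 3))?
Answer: -200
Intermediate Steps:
z(X, m) = X*m
-5*(16 + z(8, 3)) = -5*(16 + 8*3) = -5*(16 + 24) = -5*40 = -200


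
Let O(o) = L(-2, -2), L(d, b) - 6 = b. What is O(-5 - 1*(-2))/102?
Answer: 2/51 ≈ 0.039216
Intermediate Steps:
L(d, b) = 6 + b
O(o) = 4 (O(o) = 6 - 2 = 4)
O(-5 - 1*(-2))/102 = 4/102 = 4*(1/102) = 2/51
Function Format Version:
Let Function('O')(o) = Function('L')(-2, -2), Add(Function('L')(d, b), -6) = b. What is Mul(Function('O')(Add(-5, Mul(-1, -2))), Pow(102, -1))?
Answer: Rational(2, 51) ≈ 0.039216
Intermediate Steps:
Function('L')(d, b) = Add(6, b)
Function('O')(o) = 4 (Function('O')(o) = Add(6, -2) = 4)
Mul(Function('O')(Add(-5, Mul(-1, -2))), Pow(102, -1)) = Mul(4, Pow(102, -1)) = Mul(4, Rational(1, 102)) = Rational(2, 51)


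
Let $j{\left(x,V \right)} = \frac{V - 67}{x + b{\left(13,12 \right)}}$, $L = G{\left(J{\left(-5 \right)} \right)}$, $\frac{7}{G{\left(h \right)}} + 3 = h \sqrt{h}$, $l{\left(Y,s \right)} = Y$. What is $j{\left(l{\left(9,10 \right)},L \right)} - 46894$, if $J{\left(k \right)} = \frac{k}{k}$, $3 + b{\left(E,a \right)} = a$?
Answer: $- \frac{562775}{12} \approx -46898.0$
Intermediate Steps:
$b{\left(E,a \right)} = -3 + a$
$J{\left(k \right)} = 1$
$G{\left(h \right)} = \frac{7}{-3 + h^{\frac{3}{2}}}$ ($G{\left(h \right)} = \frac{7}{-3 + h \sqrt{h}} = \frac{7}{-3 + h^{\frac{3}{2}}}$)
$L = - \frac{7}{2}$ ($L = \frac{7}{-3 + 1^{\frac{3}{2}}} = \frac{7}{-3 + 1} = \frac{7}{-2} = 7 \left(- \frac{1}{2}\right) = - \frac{7}{2} \approx -3.5$)
$j{\left(x,V \right)} = \frac{-67 + V}{9 + x}$ ($j{\left(x,V \right)} = \frac{V - 67}{x + \left(-3 + 12\right)} = \frac{-67 + V}{x + 9} = \frac{-67 + V}{9 + x}$)
$j{\left(l{\left(9,10 \right)},L \right)} - 46894 = \frac{-67 - \frac{7}{2}}{9 + 9} - 46894 = \frac{1}{18} \left(- \frac{141}{2}\right) - 46894 = - \frac{47}{12} - 46894 = - \frac{562775}{12}$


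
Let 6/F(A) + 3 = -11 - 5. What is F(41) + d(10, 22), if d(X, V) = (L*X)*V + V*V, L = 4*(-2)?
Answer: -24250/19 ≈ -1276.3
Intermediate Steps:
F(A) = -6/19 (F(A) = 6/(-3 + (-11 - 5)) = 6/(-3 - 16) = 6/(-19) = 6*(-1/19) = -6/19)
L = -8
d(X, V) = V² - 8*V*X (d(X, V) = (-8*X)*V + V*V = -8*V*X + V² = V² - 8*V*X)
F(41) + d(10, 22) = -6/19 + 22*(22 - 8*10) = -6/19 + 22*(22 - 80) = -6/19 + 22*(-58) = -6/19 - 1276 = -24250/19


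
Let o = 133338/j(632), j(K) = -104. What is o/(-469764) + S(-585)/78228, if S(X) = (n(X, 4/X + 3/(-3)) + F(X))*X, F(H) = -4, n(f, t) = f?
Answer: 77982921119/17693817648 ≈ 4.4074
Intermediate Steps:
S(X) = X*(-4 + X) (S(X) = (X - 4)*X = (-4 + X)*X = X*(-4 + X))
o = -66669/52 (o = 133338/(-104) = 133338*(-1/104) = -66669/52 ≈ -1282.1)
o/(-469764) + S(-585)/78228 = -66669/52/(-469764) - 585*(-4 - 585)/78228 = -66669/52*(-1/469764) - 585*(-589)*(1/78228) = 22223/8142576 + 344565*(1/78228) = 22223/8142576 + 38285/8692 = 77982921119/17693817648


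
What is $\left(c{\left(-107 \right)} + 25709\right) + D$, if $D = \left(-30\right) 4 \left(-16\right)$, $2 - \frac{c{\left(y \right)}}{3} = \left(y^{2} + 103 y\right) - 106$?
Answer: $26669$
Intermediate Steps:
$c{\left(y \right)} = 324 - 309 y - 3 y^{2}$ ($c{\left(y \right)} = 6 - 3 \left(\left(y^{2} + 103 y\right) - 106\right) = 6 - 3 \left(-106 + y^{2} + 103 y\right) = 6 - \left(-318 + 3 y^{2} + 309 y\right) = 324 - 309 y - 3 y^{2}$)
$D = 1920$ ($D = \left(-120\right) \left(-16\right) = 1920$)
$\left(c{\left(-107 \right)} + 25709\right) + D = \left(\left(324 - -33063 - 3 \left(-107\right)^{2}\right) + 25709\right) + 1920 = \left(\left(324 + 33063 - 34347\right) + 25709\right) + 1920 = \left(-960 + 25709\right) + 1920 = 24749 + 1920 = 26669$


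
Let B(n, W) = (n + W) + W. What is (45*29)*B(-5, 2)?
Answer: -1305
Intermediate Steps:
B(n, W) = n + 2*W (B(n, W) = (W + n) + W = n + 2*W)
(45*29)*B(-5, 2) = (45*29)*(-5 + 2*2) = 1305*(-5 + 4) = 1305*(-1) = -1305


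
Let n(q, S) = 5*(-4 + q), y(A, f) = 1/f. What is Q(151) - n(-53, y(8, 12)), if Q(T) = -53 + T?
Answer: 383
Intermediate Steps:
n(q, S) = -20 + 5*q
Q(151) - n(-53, y(8, 12)) = (-53 + 151) - (-20 + 5*(-53)) = 98 - (-20 - 265) = 98 - 1*(-285) = 98 + 285 = 383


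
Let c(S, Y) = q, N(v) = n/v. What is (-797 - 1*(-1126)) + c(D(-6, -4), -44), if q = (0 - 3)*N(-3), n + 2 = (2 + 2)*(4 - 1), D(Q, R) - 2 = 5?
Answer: 339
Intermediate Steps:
D(Q, R) = 7 (D(Q, R) = 2 + 5 = 7)
n = 10 (n = -2 + (2 + 2)*(4 - 1) = -2 + 4*3 = -2 + 12 = 10)
N(v) = 10/v
q = 10 (q = (0 - 3)*(10/(-3)) = -30*(-1)/3 = -3*(-10/3) = 10)
c(S, Y) = 10
(-797 - 1*(-1126)) + c(D(-6, -4), -44) = (-797 - 1*(-1126)) + 10 = (-797 + 1126) + 10 = 329 + 10 = 339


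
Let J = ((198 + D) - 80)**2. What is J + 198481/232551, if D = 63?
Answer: 7618801792/232551 ≈ 32762.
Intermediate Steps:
J = 32761 (J = ((198 + 63) - 80)**2 = (261 - 80)**2 = 181**2 = 32761)
J + 198481/232551 = 32761 + 198481/232551 = 7618801792/232551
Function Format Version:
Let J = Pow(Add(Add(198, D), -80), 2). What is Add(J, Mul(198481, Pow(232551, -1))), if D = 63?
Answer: Rational(7618801792, 232551) ≈ 32762.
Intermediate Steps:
J = 32761 (J = Pow(Add(Add(198, 63), -80), 2) = Pow(Add(261, -80), 2) = Pow(181, 2) = 32761)
Add(J, Mul(198481, Pow(232551, -1))) = Add(32761, Mul(198481, Pow(232551, -1))) = Add(32761, Mul(198481, Rational(1, 232551))) = Add(32761, Rational(198481, 232551)) = Rational(7618801792, 232551)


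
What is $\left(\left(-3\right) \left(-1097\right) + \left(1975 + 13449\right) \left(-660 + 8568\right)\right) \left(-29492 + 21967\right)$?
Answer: $-917871529575$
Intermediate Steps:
$\left(\left(-3\right) \left(-1097\right) + \left(1975 + 13449\right) \left(-660 + 8568\right)\right) \left(-29492 + 21967\right) = \left(3291 + 15424 \cdot 7908\right) \left(-7525\right) = \left(3291 + 121972992\right) \left(-7525\right) = 121976283 \left(-7525\right) = -917871529575$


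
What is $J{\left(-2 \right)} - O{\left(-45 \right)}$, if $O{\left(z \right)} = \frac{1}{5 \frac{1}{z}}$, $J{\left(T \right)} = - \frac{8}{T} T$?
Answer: $1$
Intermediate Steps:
$J{\left(T \right)} = -8$
$O{\left(z \right)} = \frac{z}{5}$
$J{\left(-2 \right)} - O{\left(-45 \right)} = -8 - \frac{1}{5} \left(-45\right) = -8 - -9 = -8 + 9 = 1$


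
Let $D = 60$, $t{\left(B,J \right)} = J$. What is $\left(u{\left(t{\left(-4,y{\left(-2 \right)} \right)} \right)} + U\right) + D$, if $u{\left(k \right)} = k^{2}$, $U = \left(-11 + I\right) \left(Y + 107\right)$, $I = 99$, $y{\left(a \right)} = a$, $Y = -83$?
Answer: $2176$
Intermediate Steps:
$U = 2112$ ($U = \left(-11 + 99\right) \left(-83 + 107\right) = 88 \cdot 24 = 2112$)
$\left(u{\left(t{\left(-4,y{\left(-2 \right)} \right)} \right)} + U\right) + D = \left(\left(-2\right)^{2} + 2112\right) + 60 = \left(4 + 2112\right) + 60 = 2116 + 60 = 2176$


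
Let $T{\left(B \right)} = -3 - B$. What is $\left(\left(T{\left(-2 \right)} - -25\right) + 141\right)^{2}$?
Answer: $27225$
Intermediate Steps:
$\left(\left(T{\left(-2 \right)} - -25\right) + 141\right)^{2} = \left(\left(\left(-3 - -2\right) - -25\right) + 141\right)^{2} = \left(\left(\left(-3 + 2\right) + 25\right) + 141\right)^{2} = \left(\left(-1 + 25\right) + 141\right)^{2} = \left(24 + 141\right)^{2} = 165^{2} = 27225$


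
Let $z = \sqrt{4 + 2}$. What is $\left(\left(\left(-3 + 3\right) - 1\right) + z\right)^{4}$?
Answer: $\left(1 - \sqrt{6}\right)^{4} \approx 4.4143$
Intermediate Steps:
$z = \sqrt{6} \approx 2.4495$
$\left(\left(\left(-3 + 3\right) - 1\right) + z\right)^{4} = \left(\left(\left(-3 + 3\right) - 1\right) + \sqrt{6}\right)^{4} = \left(\left(0 - 1\right) + \sqrt{6}\right)^{4} = \left(-1 + \sqrt{6}\right)^{4}$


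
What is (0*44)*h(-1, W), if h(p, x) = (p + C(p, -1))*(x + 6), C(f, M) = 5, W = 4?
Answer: 0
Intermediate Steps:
h(p, x) = (5 + p)*(6 + x) (h(p, x) = (p + 5)*(x + 6) = (5 + p)*(6 + x))
(0*44)*h(-1, W) = (0*44)*(30 + 5*4 + 6*(-1) - 1*4) = 0*(30 + 20 - 6 - 4) = 0*40 = 0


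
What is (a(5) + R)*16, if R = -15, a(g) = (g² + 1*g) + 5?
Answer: 320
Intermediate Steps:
a(g) = 5 + g + g² (a(g) = (g² + g) + 5 = (g + g²) + 5 = 5 + g + g²)
(a(5) + R)*16 = ((5 + 5 + 5²) - 15)*16 = ((5 + 5 + 25) - 15)*16 = (35 - 15)*16 = 20*16 = 320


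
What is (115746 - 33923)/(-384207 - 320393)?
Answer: -81823/704600 ≈ -0.11613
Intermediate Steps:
(115746 - 33923)/(-384207 - 320393) = 81823/(-704600) = 81823*(-1/704600) = -81823/704600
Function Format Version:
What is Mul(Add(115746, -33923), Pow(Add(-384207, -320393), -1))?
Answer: Rational(-81823, 704600) ≈ -0.11613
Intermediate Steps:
Mul(Add(115746, -33923), Pow(Add(-384207, -320393), -1)) = Mul(81823, Pow(-704600, -1)) = Mul(81823, Rational(-1, 704600)) = Rational(-81823, 704600)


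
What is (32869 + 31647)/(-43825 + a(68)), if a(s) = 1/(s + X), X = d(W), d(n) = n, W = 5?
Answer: -1177417/799806 ≈ -1.4721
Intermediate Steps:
X = 5
a(s) = 1/(5 + s) (a(s) = 1/(s + 5) = 1/(5 + s))
(32869 + 31647)/(-43825 + a(68)) = (32869 + 31647)/(-43825 + 1/(5 + 68)) = 64516/(-43825 + 1/73) = 64516/(-3199224/73) = 64516*(-73/3199224) = -1177417/799806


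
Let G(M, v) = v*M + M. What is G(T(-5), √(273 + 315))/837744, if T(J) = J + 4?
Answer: -1/837744 - 7*√3/418872 ≈ -3.0139e-5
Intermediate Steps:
T(J) = 4 + J
G(M, v) = M + M*v (G(M, v) = M*v + M = M + M*v)
G(T(-5), √(273 + 315))/837744 = ((4 - 5)*(1 + √(273 + 315)))/837744 = -(1 + √588)*(1/837744) = -(1 + 14*√3)*(1/837744) = (-1 - 14*√3)*(1/837744) = -1/837744 - 7*√3/418872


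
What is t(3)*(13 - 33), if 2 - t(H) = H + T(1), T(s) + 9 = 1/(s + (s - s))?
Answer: -140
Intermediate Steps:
T(s) = -9 + 1/s (T(s) = -9 + 1/(s + (s - s)) = -9 + 1/(s + 0) = -9 + 1/s)
t(H) = 10 - H (t(H) = 2 - (H + (-9 + 1/1)) = 2 - (H + (-9 + 1)) = 2 - (H - 8) = 2 - (-8 + H) = 2 + (8 - H) = 10 - H)
t(3)*(13 - 33) = (10 - 1*3)*(13 - 33) = (10 - 3)*(-20) = 7*(-20) = -140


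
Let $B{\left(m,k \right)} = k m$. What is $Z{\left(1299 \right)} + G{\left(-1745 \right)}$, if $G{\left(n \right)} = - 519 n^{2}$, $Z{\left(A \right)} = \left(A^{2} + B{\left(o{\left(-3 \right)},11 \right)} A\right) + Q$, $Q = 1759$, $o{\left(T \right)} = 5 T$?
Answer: $-1578893150$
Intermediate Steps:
$Z{\left(A \right)} = 1759 + A^{2} - 165 A$ ($Z{\left(A \right)} = \left(A^{2} + 11 \cdot 5 \left(-3\right) A\right) + 1759 = \left(A^{2} + 11 \left(-15\right) A\right) + 1759 = \left(A^{2} - 165 A\right) + 1759 = 1759 + A^{2} - 165 A$)
$Z{\left(1299 \right)} + G{\left(-1745 \right)} = \left(1759 + 1299^{2} - 214335\right) - 519 \left(-1745\right)^{2} = \left(1759 + 1687401 - 214335\right) - 1580367975 = 1474825 - 1580367975 = -1578893150$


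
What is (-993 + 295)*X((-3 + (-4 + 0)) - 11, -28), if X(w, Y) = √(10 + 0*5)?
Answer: -698*√10 ≈ -2207.3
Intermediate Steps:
X(w, Y) = √10 (X(w, Y) = √(10 + 0) = √10)
(-993 + 295)*X((-3 + (-4 + 0)) - 11, -28) = (-993 + 295)*√10 = -698*√10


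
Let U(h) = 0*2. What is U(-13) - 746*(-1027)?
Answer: 766142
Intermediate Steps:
U(h) = 0
U(-13) - 746*(-1027) = 0 - 746*(-1027) = 0 + 766142 = 766142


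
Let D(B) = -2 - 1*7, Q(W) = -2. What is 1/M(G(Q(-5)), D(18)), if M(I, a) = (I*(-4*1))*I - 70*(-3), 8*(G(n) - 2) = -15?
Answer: 16/3359 ≈ 0.0047633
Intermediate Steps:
D(B) = -9 (D(B) = -2 - 7 = -9)
G(n) = ⅛ (G(n) = 2 + (⅛)*(-15) = 2 - 15/8 = ⅛)
M(I, a) = 210 - 4*I² (M(I, a) = (I*(-4))*I + 210 = (-4*I)*I + 210 = -4*I² + 210 = 210 - 4*I²)
1/M(G(Q(-5)), D(18)) = 1/(210 - 4*(⅛)²) = 1/(210 - 4*1/64) = 1/(210 - 1/16) = 1/(3359/16) = 16/3359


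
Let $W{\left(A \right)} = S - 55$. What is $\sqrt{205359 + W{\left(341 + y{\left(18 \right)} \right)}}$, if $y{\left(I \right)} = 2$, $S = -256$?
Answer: $38 \sqrt{142} \approx 452.82$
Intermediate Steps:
$W{\left(A \right)} = -311$ ($W{\left(A \right)} = -256 - 55 = -311$)
$\sqrt{205359 + W{\left(341 + y{\left(18 \right)} \right)}} = \sqrt{205359 - 311} = \sqrt{205048} = 38 \sqrt{142}$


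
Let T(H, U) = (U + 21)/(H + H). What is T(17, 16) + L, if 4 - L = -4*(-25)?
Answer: -3227/34 ≈ -94.912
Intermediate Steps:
T(H, U) = (21 + U)/(2*H) (T(H, U) = (21 + U)/((2*H)) = (21 + U)*(1/(2*H)) = (21 + U)/(2*H))
L = -96 (L = 4 - (-4)*(-25) = 4 - 1*100 = 4 - 100 = -96)
T(17, 16) + L = (1/2)*(21 + 16)/17 - 96 = (1/2)*(1/17)*37 - 96 = 37/34 - 96 = -3227/34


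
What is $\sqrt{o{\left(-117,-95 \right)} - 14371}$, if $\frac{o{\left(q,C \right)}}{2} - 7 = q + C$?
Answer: $i \sqrt{14781} \approx 121.58 i$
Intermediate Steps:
$o{\left(q,C \right)} = 14 + 2 C + 2 q$ ($o{\left(q,C \right)} = 14 + 2 \left(q + C\right) = 14 + 2 \left(C + q\right) = 14 + \left(2 C + 2 q\right) = 14 + 2 C + 2 q$)
$\sqrt{o{\left(-117,-95 \right)} - 14371} = \sqrt{\left(14 + 2 \left(-95\right) + 2 \left(-117\right)\right) - 14371} = \sqrt{\left(14 - 190 - 234\right) - 14371} = \sqrt{-410 - 14371} = \sqrt{-14781} = i \sqrt{14781}$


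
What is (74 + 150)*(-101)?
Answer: -22624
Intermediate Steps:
(74 + 150)*(-101) = 224*(-101) = -22624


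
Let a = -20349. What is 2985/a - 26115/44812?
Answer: -13042705/17879988 ≈ -0.72946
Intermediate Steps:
2985/a - 26115/44812 = 2985/(-20349) - 26115/44812 = 2985*(-1/20349) - 26115*1/44812 = -995/6783 - 26115/44812 = -13042705/17879988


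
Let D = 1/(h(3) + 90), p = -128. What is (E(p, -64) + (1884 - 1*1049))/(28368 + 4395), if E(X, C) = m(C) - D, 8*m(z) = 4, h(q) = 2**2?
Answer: 39268/1539861 ≈ 0.025501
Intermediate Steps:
h(q) = 4
m(z) = 1/2 (m(z) = (1/8)*4 = 1/2)
D = 1/94 (D = 1/(4 + 90) = 1/94 ≈ 0.010638)
E(X, C) = 23/47 (E(X, C) = 1/2 - 1*1/94 = 1/2 - 1/94 = 23/47)
(E(p, -64) + (1884 - 1*1049))/(28368 + 4395) = (23/47 + (1884 - 1*1049))/(28368 + 4395) = (23/47 + (1884 - 1049))/32763 = (23/47 + 835)*(1/32763) = (39268/47)*(1/32763) = 39268/1539861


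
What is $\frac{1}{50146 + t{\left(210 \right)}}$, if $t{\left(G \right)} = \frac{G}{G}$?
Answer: $\frac{1}{50147} \approx 1.9941 \cdot 10^{-5}$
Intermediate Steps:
$t{\left(G \right)} = 1$
$\frac{1}{50146 + t{\left(210 \right)}} = \frac{1}{50146 + 1} = \frac{1}{50147}$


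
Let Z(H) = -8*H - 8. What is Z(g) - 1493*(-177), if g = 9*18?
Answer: 262957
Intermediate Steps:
g = 162
Z(H) = -8 - 8*H
Z(g) - 1493*(-177) = (-8 - 8*162) - 1493*(-177) = (-8 - 1296) - 1*(-264261) = -1304 + 264261 = 262957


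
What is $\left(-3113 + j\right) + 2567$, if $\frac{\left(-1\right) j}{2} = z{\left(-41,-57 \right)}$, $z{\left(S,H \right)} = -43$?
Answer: $-460$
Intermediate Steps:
$j = 86$ ($j = \left(-2\right) \left(-43\right) = 86$)
$\left(-3113 + j\right) + 2567 = \left(-3113 + 86\right) + 2567 = -3027 + 2567 = -460$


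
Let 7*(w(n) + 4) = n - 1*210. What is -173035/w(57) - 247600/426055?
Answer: 103202434575/15423191 ≈ 6691.4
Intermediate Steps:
w(n) = -34 + n/7 (w(n) = -4 + (n - 1*210)/7 = -4 + (n - 210)/7 = -4 + (-210 + n)/7 = -4 + (-30 + n/7) = -34 + n/7)
-173035/w(57) - 247600/426055 = -173035/(-34 + (⅐)*57) - 247600/426055 = -173035/(-34 + 57/7) - 247600*1/426055 = -173035/(-181/7) - 49520/85211 = -173035*(-7/181) - 49520/85211 = 1211245/181 - 49520/85211 = 103202434575/15423191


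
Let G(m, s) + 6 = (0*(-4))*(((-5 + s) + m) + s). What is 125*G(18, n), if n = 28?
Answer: -750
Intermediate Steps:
G(m, s) = -6 (G(m, s) = -6 + (0*(-4))*(((-5 + s) + m) + s) = -6 + 0*((-5 + m + s) + s) = -6 + 0*(-5 + m + 2*s) = -6 + 0 = -6)
125*G(18, n) = 125*(-6) = -750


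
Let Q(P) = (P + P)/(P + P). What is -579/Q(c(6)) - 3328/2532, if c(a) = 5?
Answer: -367339/633 ≈ -580.31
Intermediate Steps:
Q(P) = 1 (Q(P) = (2*P)/((2*P)) = (2*P)*(1/(2*P)) = 1)
-579/Q(c(6)) - 3328/2532 = -579/1 - 3328/2532 = -579*1 - 3328*1/2532 = -579 - 832/633 = -367339/633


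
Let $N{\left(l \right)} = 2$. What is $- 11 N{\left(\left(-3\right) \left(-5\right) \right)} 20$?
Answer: $-440$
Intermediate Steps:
$- 11 N{\left(\left(-3\right) \left(-5\right) \right)} 20 = \left(-11\right) 2 \cdot 20 = \left(-22\right) 20 = -440$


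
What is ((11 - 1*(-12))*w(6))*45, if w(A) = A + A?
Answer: 12420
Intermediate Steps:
w(A) = 2*A
((11 - 1*(-12))*w(6))*45 = ((11 - 1*(-12))*(2*6))*45 = ((11 + 12)*12)*45 = (23*12)*45 = 276*45 = 12420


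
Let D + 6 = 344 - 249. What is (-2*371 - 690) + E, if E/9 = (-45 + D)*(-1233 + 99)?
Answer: -450496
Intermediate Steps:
D = 89 (D = -6 + (344 - 249) = -6 + 95 = 89)
E = -449064 (E = 9*((-45 + 89)*(-1233 + 99)) = 9*(44*(-1134)) = 9*(-49896) = -449064)
(-2*371 - 690) + E = (-2*371 - 690) - 449064 = (-742 - 690) - 449064 = -1432 - 449064 = -450496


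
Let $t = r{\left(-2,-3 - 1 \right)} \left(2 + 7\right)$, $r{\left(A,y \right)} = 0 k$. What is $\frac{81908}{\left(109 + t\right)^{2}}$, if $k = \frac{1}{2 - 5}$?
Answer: $\frac{81908}{11881} \approx 6.894$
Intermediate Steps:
$k = - \frac{1}{3}$ ($k = \frac{1}{-3} = - \frac{1}{3} \approx -0.33333$)
$r{\left(A,y \right)} = 0$ ($r{\left(A,y \right)} = 0 \left(- \frac{1}{3}\right) = 0$)
$t = 0$ ($t = 0 \left(2 + 7\right) = 0 \cdot 9 = 0$)
$\frac{81908}{\left(109 + t\right)^{2}} = \frac{81908}{\left(109 + 0\right)^{2}} = \frac{81908}{109^{2}} = \frac{81908}{11881}$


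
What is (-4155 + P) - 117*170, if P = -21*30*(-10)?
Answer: -17745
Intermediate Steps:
P = 6300 (P = -630*(-10) = 6300)
(-4155 + P) - 117*170 = (-4155 + 6300) - 117*170 = 2145 - 19890 = -17745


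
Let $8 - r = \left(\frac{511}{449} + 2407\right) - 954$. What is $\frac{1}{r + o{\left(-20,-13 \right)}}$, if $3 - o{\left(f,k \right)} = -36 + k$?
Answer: $- \frac{449}{625968} \approx -0.00071729$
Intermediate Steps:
$o{\left(f,k \right)} = 39 - k$ ($o{\left(f,k \right)} = 3 - \left(-36 + k\right) = 39 - k$)
$r = - \frac{649316}{449}$ ($r = 8 - \left(\left(\frac{511}{449} + 2407\right) - 954\right) = 8 - \left(\frac{1081254}{449} - 954\right) = 8 - \frac{652908}{449} = - \frac{649316}{449} \approx -1446.1$)
$\frac{1}{r + o{\left(-20,-13 \right)}} = \frac{1}{- \frac{649316}{449} + \left(39 - -13\right)} = \frac{1}{- \frac{649316}{449} + \left(39 + 13\right)} = \frac{1}{- \frac{649316}{449} + 52} = \frac{1}{- \frac{625968}{449}} = - \frac{449}{625968}$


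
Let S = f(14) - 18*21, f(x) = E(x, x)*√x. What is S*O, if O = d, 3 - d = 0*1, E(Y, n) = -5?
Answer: -1134 - 15*√14 ≈ -1190.1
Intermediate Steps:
d = 3 (d = 3 - 0 = 3 - 1*0 = 3 + 0 = 3)
O = 3
f(x) = -5*√x
S = -378 - 5*√14 (S = -5*√14 - 18*21 = -5*√14 - 378 = -378 - 5*√14 ≈ -396.71)
S*O = (-378 - 5*√14)*3 = -1134 - 15*√14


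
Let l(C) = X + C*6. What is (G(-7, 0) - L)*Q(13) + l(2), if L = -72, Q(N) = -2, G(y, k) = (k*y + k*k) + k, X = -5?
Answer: -137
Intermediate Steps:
G(y, k) = k + k² + k*y (G(y, k) = (k*y + k²) + k = (k² + k*y) + k = k + k² + k*y)
l(C) = -5 + 6*C (l(C) = -5 + C*6 = -5 + 6*C)
(G(-7, 0) - L)*Q(13) + l(2) = (0*(1 + 0 - 7) - 1*(-72))*(-2) + (-5 + 6*2) = (0*(-6) + 72)*(-2) + (-5 + 12) = (0 + 72)*(-2) + 7 = 72*(-2) + 7 = -144 + 7 = -137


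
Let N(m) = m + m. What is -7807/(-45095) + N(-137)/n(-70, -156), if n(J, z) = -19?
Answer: 12504363/856805 ≈ 14.594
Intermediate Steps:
N(m) = 2*m
-7807/(-45095) + N(-137)/n(-70, -156) = -7807/(-45095) + (2*(-137))/(-19) = -7807*(-1/45095) - 274*(-1/19) = 7807/45095 + 274/19 = 12504363/856805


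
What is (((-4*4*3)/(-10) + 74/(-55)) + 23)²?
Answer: 84681/121 ≈ 699.84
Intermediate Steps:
(((-4*4*3)/(-10) + 74/(-55)) + 23)² = ((-16*3*(-⅒) + 74*(-1/55)) + 23)² = ((-48*(-⅒) - 74/55) + 23)² = ((24/5 - 74/55) + 23)² = (38/11 + 23)² = (291/11)² = 84681/121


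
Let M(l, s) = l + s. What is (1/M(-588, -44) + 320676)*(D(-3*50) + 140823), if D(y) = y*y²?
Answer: -655461697153887/632 ≈ -1.0371e+12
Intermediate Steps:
D(y) = y³
(1/M(-588, -44) + 320676)*(D(-3*50) + 140823) = (1/(-588 - 44) + 320676)*((-3*50)³ + 140823) = (1/(-632) + 320676)*((-150)³ + 140823) = (-1/632 + 320676)*(-3375000 + 140823) = (202667231/632)*(-3234177) = -655461697153887/632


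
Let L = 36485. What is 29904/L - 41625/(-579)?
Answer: 512000847/7041605 ≈ 72.711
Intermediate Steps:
29904/L - 41625/(-579) = 29904/36485 - 41625/(-579) = 29904*(1/36485) - 41625*(-1/579) = 29904/36485 + 13875/193 = 512000847/7041605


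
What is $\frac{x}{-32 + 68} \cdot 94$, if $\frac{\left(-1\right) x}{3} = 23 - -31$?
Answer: $-423$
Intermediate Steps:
$x = -162$ ($x = - 3 \left(23 - -31\right) = - 3 \left(23 + 31\right) = \left(-3\right) 54 = -162$)
$\frac{x}{-32 + 68} \cdot 94 = \frac{1}{-32 + 68} \left(-162\right) 94 = \frac{1}{36} \left(-162\right) 94 = \left(- \frac{9}{2}\right) 94 = -423$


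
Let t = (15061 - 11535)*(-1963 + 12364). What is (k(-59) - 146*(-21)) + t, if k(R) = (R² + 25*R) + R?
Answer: 36678939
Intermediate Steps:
k(R) = R² + 26*R
t = 36673926 (t = 3526*10401 = 36673926)
(k(-59) - 146*(-21)) + t = (-59*(26 - 59) - 146*(-21)) + 36673926 = (-59*(-33) + 3066) + 36673926 = (1947 + 3066) + 36673926 = 5013 + 36673926 = 36678939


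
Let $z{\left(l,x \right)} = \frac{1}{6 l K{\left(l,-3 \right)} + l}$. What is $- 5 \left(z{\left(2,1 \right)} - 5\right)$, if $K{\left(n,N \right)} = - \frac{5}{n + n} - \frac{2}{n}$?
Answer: $\frac{126}{5} \approx 25.2$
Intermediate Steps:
$K{\left(n,N \right)} = - \frac{9}{2 n}$ ($K{\left(n,N \right)} = - \frac{5}{2 n} - \frac{2}{n} = - \frac{9}{2 n}$)
$z{\left(l,x \right)} = \frac{1}{-27 + l}$ ($z{\left(l,x \right)} = \frac{1}{6 l \left(- \frac{9}{2 l}\right) + l} = \frac{1}{-27 + l}$)
$- 5 \left(z{\left(2,1 \right)} - 5\right) = - 5 \left(\frac{1}{-27 + 2} - 5\right) = - 5 \left(\frac{1}{-25} - 5\right) = - 5 \left(- \frac{1}{25} - 5\right) = \left(-5\right) \left(- \frac{126}{25}\right) = \frac{126}{5}$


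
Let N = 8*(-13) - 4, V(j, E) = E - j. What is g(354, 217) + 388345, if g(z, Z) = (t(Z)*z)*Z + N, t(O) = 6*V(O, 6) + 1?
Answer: -96786533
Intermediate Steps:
N = -108 (N = -104 - 4 = -108)
t(O) = 37 - 6*O (t(O) = 6*(6 - O) + 1 = (36 - 6*O) + 1 = 37 - 6*O)
g(z, Z) = -108 + Z*z*(37 - 6*Z) (g(z, Z) = ((37 - 6*Z)*z)*Z - 108 = (z*(37 - 6*Z))*Z - 108 = Z*z*(37 - 6*Z) - 108 = -108 + Z*z*(37 - 6*Z))
g(354, 217) + 388345 = (-108 - 1*217*354*(-37 + 6*217)) + 388345 = (-108 - 1*217*354*(-37 + 1302)) + 388345 = (-108 - 1*217*354*1265) + 388345 = (-108 - 97174770) + 388345 = -97174878 + 388345 = -96786533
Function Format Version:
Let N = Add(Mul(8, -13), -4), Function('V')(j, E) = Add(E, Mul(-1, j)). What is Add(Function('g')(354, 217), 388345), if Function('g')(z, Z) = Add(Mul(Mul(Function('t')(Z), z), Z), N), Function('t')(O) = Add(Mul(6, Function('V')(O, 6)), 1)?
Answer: -96786533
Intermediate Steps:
N = -108 (N = Add(-104, -4) = -108)
Function('t')(O) = Add(37, Mul(-6, O)) (Function('t')(O) = Add(Mul(6, Add(6, Mul(-1, O))), 1) = Add(Add(36, Mul(-6, O)), 1) = Add(37, Mul(-6, O)))
Function('g')(z, Z) = Add(-108, Mul(Z, z, Add(37, Mul(-6, Z)))) (Function('g')(z, Z) = Add(Mul(Mul(Add(37, Mul(-6, Z)), z), Z), -108) = Add(Mul(Mul(z, Add(37, Mul(-6, Z))), Z), -108) = Add(Mul(Z, z, Add(37, Mul(-6, Z))), -108) = Add(-108, Mul(Z, z, Add(37, Mul(-6, Z)))))
Add(Function('g')(354, 217), 388345) = Add(Add(-108, Mul(-1, 217, 354, Add(-37, Mul(6, 217)))), 388345) = Add(Add(-108, Mul(-1, 217, 354, Add(-37, 1302))), 388345) = Add(Add(-108, Mul(-1, 217, 354, 1265)), 388345) = Add(Add(-108, -97174770), 388345) = Add(-97174878, 388345) = -96786533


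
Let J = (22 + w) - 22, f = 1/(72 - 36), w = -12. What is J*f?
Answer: -1/3 ≈ -0.33333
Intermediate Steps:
f = 1/36 ≈ 0.027778
J = -12 (J = (22 - 12) - 22 = 10 - 22 = -12)
J*f = -12*1/36 = -1/3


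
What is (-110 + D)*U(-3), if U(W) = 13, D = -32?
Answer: -1846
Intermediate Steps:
(-110 + D)*U(-3) = (-110 - 32)*13 = -142*13 = -1846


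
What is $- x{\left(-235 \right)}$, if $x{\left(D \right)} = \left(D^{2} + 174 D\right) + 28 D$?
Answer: $-7755$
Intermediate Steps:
$x{\left(D \right)} = D^{2} + 202 D$
$- x{\left(-235 \right)} = - \left(-235\right) \left(202 - 235\right) = - \left(-235\right) \left(-33\right) = \left(-1\right) 7755 = -7755$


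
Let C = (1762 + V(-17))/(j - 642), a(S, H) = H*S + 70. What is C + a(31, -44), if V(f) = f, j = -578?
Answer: -316085/244 ≈ -1295.4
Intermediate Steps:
a(S, H) = 70 + H*S
C = -349/244 (C = (1762 - 17)/(-578 - 642) = 1745/(-1220) = 1745*(-1/1220) = -349/244 ≈ -1.4303)
C + a(31, -44) = -349/244 + (70 - 44*31) = -349/244 + (70 - 1364) = -349/244 - 1294 = -316085/244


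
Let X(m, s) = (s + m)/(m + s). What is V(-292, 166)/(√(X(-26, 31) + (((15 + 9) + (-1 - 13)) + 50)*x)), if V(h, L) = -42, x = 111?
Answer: -42*√6661/6661 ≈ -0.51461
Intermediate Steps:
X(m, s) = 1 (X(m, s) = (m + s)/(m + s) = 1)
V(-292, 166)/(√(X(-26, 31) + (((15 + 9) + (-1 - 13)) + 50)*x)) = -42/√(1 + (((15 + 9) + (-1 - 13)) + 50)*111) = -42/√(1 + ((24 - 14) + 50)*111) = -42/√(1 + (10 + 50)*111) = -42/√(1 + 60*111) = -42/√(1 + 6660) = -42*√6661/6661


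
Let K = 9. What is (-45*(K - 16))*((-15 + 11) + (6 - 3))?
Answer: -315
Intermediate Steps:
(-45*(K - 16))*((-15 + 11) + (6 - 3)) = (-45*(9 - 16))*((-15 + 11) + (6 - 3)) = (-45*(-7))*(-4 + 3) = 315*(-1) = -315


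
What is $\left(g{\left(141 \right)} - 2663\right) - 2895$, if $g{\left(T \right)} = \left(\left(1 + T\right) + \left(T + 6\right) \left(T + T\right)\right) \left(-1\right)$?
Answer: $-47154$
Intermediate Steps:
$g{\left(T \right)} = -1 - T - 2 T \left(6 + T\right)$ ($g{\left(T \right)} = \left(\left(1 + T\right) + \left(6 + T\right) 2 T\right) \left(-1\right) = \left(\left(1 + T\right) + 2 T \left(6 + T\right)\right) \left(-1\right) = \left(1 + T + 2 T \left(6 + T\right)\right) \left(-1\right) = -1 - T - 2 T \left(6 + T\right)$)
$\left(g{\left(141 \right)} - 2663\right) - 2895 = \left(\left(-1 - 1833 - 2 \cdot 141^{2}\right) - 2663\right) - 2895 = \left(\left(-1 - 1833 - 39762\right) - 2663\right) - 2895 = \left(-41596 - 2663\right) - 2895 = -44259 - 2895 = -47154$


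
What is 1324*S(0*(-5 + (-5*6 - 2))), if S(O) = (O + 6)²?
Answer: 47664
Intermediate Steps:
S(O) = (6 + O)²
1324*S(0*(-5 + (-5*6 - 2))) = 1324*(6 + 0*(-5 + (-5*6 - 2)))² = 1324*(6 + 0*(-5 + (-30 - 2)))² = 1324*(6 + 0*(-5 - 32))² = 1324*(6 + 0*(-37))² = 1324*(6 + 0)² = 1324*6² = 1324*36 = 47664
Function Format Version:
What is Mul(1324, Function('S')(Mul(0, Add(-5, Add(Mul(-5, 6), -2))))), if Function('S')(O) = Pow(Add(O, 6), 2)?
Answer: 47664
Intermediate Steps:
Function('S')(O) = Pow(Add(6, O), 2)
Mul(1324, Function('S')(Mul(0, Add(-5, Add(Mul(-5, 6), -2))))) = Mul(1324, Pow(Add(6, Mul(0, Add(-5, Add(Mul(-5, 6), -2)))), 2)) = Mul(1324, Pow(Add(6, Mul(0, Add(-5, Add(-30, -2)))), 2)) = Mul(1324, Pow(Add(6, Mul(0, Add(-5, -32))), 2)) = Mul(1324, Pow(Add(6, Mul(0, -37)), 2)) = Mul(1324, Pow(Add(6, 0), 2)) = Mul(1324, Pow(6, 2)) = Mul(1324, 36) = 47664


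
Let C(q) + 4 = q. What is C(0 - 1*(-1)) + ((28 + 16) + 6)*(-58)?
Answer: -2903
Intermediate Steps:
C(q) = -4 + q
C(0 - 1*(-1)) + ((28 + 16) + 6)*(-58) = (-4 + (0 - 1*(-1))) + ((28 + 16) + 6)*(-58) = (-4 + (0 + 1)) + (44 + 6)*(-58) = (-4 + 1) + 50*(-58) = -3 - 2900 = -2903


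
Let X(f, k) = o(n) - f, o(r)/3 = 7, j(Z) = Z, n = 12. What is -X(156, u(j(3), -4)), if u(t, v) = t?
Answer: 135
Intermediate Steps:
o(r) = 21 (o(r) = 3*7 = 21)
X(f, k) = 21 - f
-X(156, u(j(3), -4)) = -(21 - 1*156) = -(21 - 156) = -1*(-135) = 135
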